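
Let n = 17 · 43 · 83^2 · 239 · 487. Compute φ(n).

529022866176

φ(17) = 17 − 1 = 16.
φ(43) = 43 − 1 = 42.
φ(83^2) = 83^1·(83−1) = 83·82 = 6806.
φ(239) = 239 − 1 = 238.
φ(487) = 487 − 1 = 486.
Multiply: 16 · 42 · 6806 · 238 · 486 = 529022866176.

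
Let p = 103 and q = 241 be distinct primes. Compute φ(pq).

24480

φ(n) = (p − 1)(q − 1) = (103−1)(241−1) = 102·240 = 24480.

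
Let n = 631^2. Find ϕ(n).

φ(398161) = 398161 · (1 − 1/631)
       = 398161 · 630/631 = 397530.

397530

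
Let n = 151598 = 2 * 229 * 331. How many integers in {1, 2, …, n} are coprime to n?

75240

φ(2) = 2 − 1 = 1.
φ(229) = 229 − 1 = 228.
φ(331) = 331 − 1 = 330.
Since φ is multiplicative, φ(151598) = 1 · 228 · 330 = 75240.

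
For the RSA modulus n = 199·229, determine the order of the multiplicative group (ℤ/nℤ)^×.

For distinct primes, φ(pq) = (p−1)(q−1) = 198 × 228 = 45144.

45144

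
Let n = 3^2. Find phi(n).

6

φ(9) = 9 · (1 − 1/3)
       = 9 · 2/3 = 6.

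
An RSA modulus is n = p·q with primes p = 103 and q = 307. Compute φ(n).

φ(31621) = 31621 · (1 − 1/103) · (1 − 1/307)
       = 31621 · 31212/31621 = 31212.

31212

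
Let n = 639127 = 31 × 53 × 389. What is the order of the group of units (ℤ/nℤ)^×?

605280

φ(31) = 31 − 1 = 30.
φ(53) = 53 − 1 = 52.
φ(389) = 389 − 1 = 388.
Since φ is multiplicative, φ(639127) = 30 · 52 · 388 = 605280.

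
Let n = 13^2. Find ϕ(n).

φ(13^2) = 13^1·(13−1) = 13·12 = 156.

156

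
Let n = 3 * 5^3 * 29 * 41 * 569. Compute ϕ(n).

127232000

φ(3) = 3 − 1 = 2.
φ(5^3) = 5^3 − 5^2 = 125 − 25 = 100.
φ(29) = 29 − 1 = 28.
φ(41) = 41 − 1 = 40.
φ(569) = 569 − 1 = 568.
φ(253702875) = 2 × 100 × 28 × 40 × 568 = 127232000.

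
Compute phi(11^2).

110

φ(121) = 121 · (1 − 1/11)
       = 121 · 10/11 = 110.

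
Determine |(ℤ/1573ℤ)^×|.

1320

Prime factorization: 1573 = 11^2 * 13.
φ(1573) = 1573 · (1 − 1/11) · (1 − 1/13)
       = 1573 · 120/143 = 1320.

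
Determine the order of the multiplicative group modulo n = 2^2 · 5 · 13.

96

φ(260) = 260 · (1 − 1/2) · (1 − 1/5) · (1 − 1/13)
       = 260 · 48/130 = 96.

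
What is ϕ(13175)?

9600

Prime factorization: 13175 = 5^2 × 17 × 31.
φ(5^2) = 5^2 − 5^1 = 25 − 5 = 20.
φ(17) = 17 − 1 = 16.
φ(31) = 31 − 1 = 30.
Since φ is multiplicative, φ(13175) = 20 · 16 · 30 = 9600.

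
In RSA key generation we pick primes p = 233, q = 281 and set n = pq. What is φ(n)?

64960

φ(65473) = 65473 · (1 − 1/233) · (1 − 1/281)
       = 65473 · 64960/65473 = 64960.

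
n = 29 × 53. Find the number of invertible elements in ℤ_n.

φ(1537) = 1537 · (1 − 1/29) · (1 − 1/53)
       = 1537 · 1456/1537 = 1456.

1456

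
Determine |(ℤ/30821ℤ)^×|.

Prime factorization: 30821 = 7^2 · 17 · 37.
φ(7^2) = 7^2 − 7^1 = 49 − 7 = 42.
φ(17) = 17 − 1 = 16.
φ(37) = 37 − 1 = 36.
φ(30821) = 42 × 16 × 36 = 24192.

24192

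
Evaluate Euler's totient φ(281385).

134784

Prime factorization: 281385 = 3^2 × 5 × 13^2 × 37.
φ(3^2) = 3^2 − 3^1 = 9 − 3 = 6.
φ(5) = 5 − 1 = 4.
φ(13^2) = 13^2 − 13^1 = 169 − 13 = 156.
φ(37) = 37 − 1 = 36.
Since φ is multiplicative, φ(281385) = 6 · 4 · 156 · 36 = 134784.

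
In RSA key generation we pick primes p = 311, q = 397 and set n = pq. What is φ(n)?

122760

φ(pq) = (p−1)(q−1) = 310 · 396 = 122760.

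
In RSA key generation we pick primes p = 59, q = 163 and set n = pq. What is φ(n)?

9396

For distinct primes, φ(pq) = (p−1)(q−1) = 58 × 162 = 9396.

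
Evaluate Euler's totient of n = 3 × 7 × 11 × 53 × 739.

φ(3) = 3 − 1 = 2.
φ(7) = 7 − 1 = 6.
φ(11) = 11 − 1 = 10.
φ(53) = 53 − 1 = 52.
φ(739) = 739 − 1 = 738.
φ(9047577) = 2 × 6 × 10 × 52 × 738 = 4605120.

4605120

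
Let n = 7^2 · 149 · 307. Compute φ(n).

1902096

φ(7^2) = 7^1·(7−1) = 7·6 = 42.
φ(149) = 149 − 1 = 148.
φ(307) = 307 − 1 = 306.
φ(2241407) = 42 × 148 × 306 = 1902096.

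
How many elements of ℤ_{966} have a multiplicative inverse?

264

966 = 2 · 3 · 7 · 23.
φ(2) = 2 − 1 = 1.
φ(3) = 3 − 1 = 2.
φ(7) = 7 − 1 = 6.
φ(23) = 23 − 1 = 22.
φ(966) = 1 × 2 × 6 × 22 = 264.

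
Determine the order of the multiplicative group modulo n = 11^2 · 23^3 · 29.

35845040

φ(11^2) = 11^2 − 11^1 = 121 − 11 = 110.
φ(23^3) = 23^3 − 23^2 = 12167 − 529 = 11638.
φ(29) = 29 − 1 = 28.
Since φ is multiplicative, φ(42694003) = 110 · 11638 · 28 = 35845040.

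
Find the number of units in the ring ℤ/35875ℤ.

24000

Prime factorization: 35875 = 5**3 * 7 * 41.
φ(35875) = 35875 · (1 − 1/5) · (1 − 1/7) · (1 − 1/41)
       = 35875 · 960/1435 = 24000.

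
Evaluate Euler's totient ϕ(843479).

Factor 843479: 843479 = 7 * 13^2 * 23 * 31.
φ(7) = 7 − 1 = 6.
φ(13^2) = 13^1·(13−1) = 13·12 = 156.
φ(23) = 23 − 1 = 22.
φ(31) = 31 − 1 = 30.
Multiply: 6 · 156 · 22 · 30 = 617760.

617760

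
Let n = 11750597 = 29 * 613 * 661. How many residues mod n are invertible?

11309760

φ(11750597) = 11750597 · (1 − 1/29) · (1 − 1/613) · (1 − 1/661)
       = 11750597 · 11309760/11750597 = 11309760.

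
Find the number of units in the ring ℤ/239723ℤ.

194400

239723 = 11 * 19 * 31 * 37.
φ(11) = 11 − 1 = 10.
φ(19) = 19 − 1 = 18.
φ(31) = 31 − 1 = 30.
φ(37) = 37 − 1 = 36.
Since φ is multiplicative, φ(239723) = 10 · 18 · 30 · 36 = 194400.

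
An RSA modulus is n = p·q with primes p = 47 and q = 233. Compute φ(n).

10672

φ(10951) = 10951 · (1 − 1/47) · (1 − 1/233)
       = 10951 · 10672/10951 = 10672.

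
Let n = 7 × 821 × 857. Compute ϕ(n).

φ(4925179) = 4925179 · (1 − 1/7) · (1 − 1/821) · (1 − 1/857)
       = 4925179 · 4211520/4925179 = 4211520.

4211520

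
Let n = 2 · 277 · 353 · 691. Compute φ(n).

67034880

φ(135133342) = 135133342 · (1 − 1/2) · (1 − 1/277) · (1 − 1/353) · (1 − 1/691)
       = 135133342 · 67034880/135133342 = 67034880.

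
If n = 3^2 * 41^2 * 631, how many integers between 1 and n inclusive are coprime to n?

6199200

φ(3^2) = 3^1·(3−1) = 3·2 = 6.
φ(41^2) = 41^2 − 41^1 = 1681 − 41 = 1640.
φ(631) = 631 − 1 = 630.
Multiply: 6 · 1640 · 630 = 6199200.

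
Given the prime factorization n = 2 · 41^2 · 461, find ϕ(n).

754400

φ(2) = 2 − 1 = 1.
φ(41^2) = 41^1·(41−1) = 41·40 = 1640.
φ(461) = 461 − 1 = 460.
Since φ is multiplicative, φ(1549882) = 1 · 1640 · 460 = 754400.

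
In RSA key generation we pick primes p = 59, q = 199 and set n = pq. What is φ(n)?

φ(59) = 59 − 1 = 58.
φ(199) = 199 − 1 = 198.
Since φ is multiplicative, φ(11741) = 58 · 198 = 11484.

11484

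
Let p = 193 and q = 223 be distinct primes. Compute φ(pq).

42624

φ(pq) = (p−1)(q−1) = 192 · 222 = 42624.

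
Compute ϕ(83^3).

564898

φ(571787) = 571787 · (1 − 1/83)
       = 571787 · 82/83 = 564898.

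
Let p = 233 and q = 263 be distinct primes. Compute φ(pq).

60784

φ(pq) = (p−1)(q−1) = 232 · 262 = 60784.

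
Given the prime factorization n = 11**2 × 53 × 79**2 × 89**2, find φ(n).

276051684480

φ(317026404893) = 317026404893 · (1 − 1/11) · (1 − 1/53) · (1 − 1/79) · (1 − 1/89)
       = 317026404893 · 3569280/4099073 = 276051684480.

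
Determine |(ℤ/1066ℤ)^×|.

Prime factorization: 1066 = 2 · 13 · 41.
φ(1066) = 1066 · (1 − 1/2) · (1 − 1/13) · (1 − 1/41)
       = 1066 · 480/1066 = 480.

480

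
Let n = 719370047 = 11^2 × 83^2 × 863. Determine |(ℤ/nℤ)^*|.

645344920

φ(719370047) = 719370047 · (1 − 1/11) · (1 − 1/83) · (1 − 1/863)
       = 719370047 · 706840/787919 = 645344920.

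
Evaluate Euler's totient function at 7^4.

2058

φ(2401) = 2401 · (1 − 1/7)
       = 2401 · 6/7 = 2058.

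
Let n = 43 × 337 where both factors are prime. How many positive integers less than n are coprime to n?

14112

φ(14491) = 14491 · (1 − 1/43) · (1 − 1/337)
       = 14491 · 14112/14491 = 14112.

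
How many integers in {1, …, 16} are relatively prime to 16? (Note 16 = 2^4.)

φ(2^4) = 2^3·(2−1) = 8·1 = 8.

8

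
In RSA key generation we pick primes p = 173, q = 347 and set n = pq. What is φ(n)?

59512

φ(n) = (p − 1)(q − 1) = (173−1)(347−1) = 172·346 = 59512.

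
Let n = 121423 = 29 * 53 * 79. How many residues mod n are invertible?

φ(29) = 29 − 1 = 28.
φ(53) = 53 − 1 = 52.
φ(79) = 79 − 1 = 78.
Multiply: 28 · 52 · 78 = 113568.

113568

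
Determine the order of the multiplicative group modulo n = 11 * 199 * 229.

φ(501281) = 501281 · (1 − 1/11) · (1 − 1/199) · (1 − 1/229)
       = 501281 · 451440/501281 = 451440.

451440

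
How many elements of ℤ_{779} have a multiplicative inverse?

720

Factor 779: 779 = 19 × 41.
φ(779) = 779 · (1 − 1/19) · (1 − 1/41)
       = 779 · 720/779 = 720.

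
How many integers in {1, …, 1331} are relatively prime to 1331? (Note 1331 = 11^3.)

φ(11^3) = 11^3 − 11^2 = 1331 − 121 = 1210.

1210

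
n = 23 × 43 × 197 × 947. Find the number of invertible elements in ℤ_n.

171324384

φ(23) = 23 − 1 = 22.
φ(43) = 43 − 1 = 42.
φ(197) = 197 − 1 = 196.
φ(947) = 947 − 1 = 946.
φ(184506851) = 22 × 42 × 196 × 946 = 171324384.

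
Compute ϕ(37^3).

49284

φ(37^3) = 37^2·(37−1) = 1369·36 = 49284.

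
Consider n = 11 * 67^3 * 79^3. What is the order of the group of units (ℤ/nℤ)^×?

1442255906520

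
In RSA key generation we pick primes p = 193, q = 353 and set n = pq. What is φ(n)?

67584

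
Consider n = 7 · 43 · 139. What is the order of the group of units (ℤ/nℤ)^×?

34776

φ(7) = 7 − 1 = 6.
φ(43) = 43 − 1 = 42.
φ(139) = 139 − 1 = 138.
Since φ is multiplicative, φ(41839) = 6 · 42 · 138 = 34776.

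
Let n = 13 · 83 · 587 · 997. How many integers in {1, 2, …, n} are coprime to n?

φ(13) = 13 − 1 = 12.
φ(83) = 83 − 1 = 82.
φ(587) = 587 − 1 = 586.
φ(997) = 997 − 1 = 996.
Since φ is multiplicative, φ(631472881) = 12 · 82 · 586 · 996 = 574317504.

574317504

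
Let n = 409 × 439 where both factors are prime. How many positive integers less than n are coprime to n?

178704

φ(n) = (p − 1)(q − 1) = (409−1)(439−1) = 408·438 = 178704.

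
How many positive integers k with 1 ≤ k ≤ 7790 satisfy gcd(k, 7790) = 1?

2880

First factor: 7790 = 2 · 5 · 19 · 41.
φ(7790) = 7790 · (1 − 1/2) · (1 − 1/5) · (1 − 1/19) · (1 − 1/41)
       = 7790 · 2880/7790 = 2880.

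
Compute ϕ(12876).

4032

Prime factorization: 12876 = 2^2 · 3 · 29 · 37.
φ(12876) = 12876 · (1 − 1/2) · (1 − 1/3) · (1 − 1/29) · (1 − 1/37)
       = 12876 · 2016/6438 = 4032.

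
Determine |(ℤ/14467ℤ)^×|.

Factor 14467: 14467 = 17 * 23 * 37.
φ(14467) = 14467 · (1 − 1/17) · (1 − 1/23) · (1 − 1/37)
       = 14467 · 12672/14467 = 12672.

12672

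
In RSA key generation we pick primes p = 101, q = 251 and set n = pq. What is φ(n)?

25000

φ(25351) = 25351 · (1 − 1/101) · (1 − 1/251)
       = 25351 · 25000/25351 = 25000.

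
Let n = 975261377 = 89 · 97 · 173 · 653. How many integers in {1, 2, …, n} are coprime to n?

φ(975261377) = 975261377 · (1 − 1/89) · (1 − 1/97) · (1 − 1/173) · (1 − 1/653)
       = 975261377 · 947392512/975261377 = 947392512.

947392512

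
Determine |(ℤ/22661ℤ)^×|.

20160

First factor: 22661 = 17 * 31 * 43.
φ(17) = 17 − 1 = 16.
φ(31) = 31 − 1 = 30.
φ(43) = 43 − 1 = 42.
Multiply: 16 · 30 · 42 = 20160.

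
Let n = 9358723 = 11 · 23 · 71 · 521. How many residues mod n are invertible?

φ(9358723) = 9358723 · (1 − 1/11) · (1 − 1/23) · (1 − 1/71) · (1 − 1/521)
       = 9358723 · 8008000/9358723 = 8008000.

8008000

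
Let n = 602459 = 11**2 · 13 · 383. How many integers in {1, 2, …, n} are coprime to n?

φ(602459) = 602459 · (1 − 1/11) · (1 − 1/13) · (1 − 1/383)
       = 602459 · 45840/54769 = 504240.

504240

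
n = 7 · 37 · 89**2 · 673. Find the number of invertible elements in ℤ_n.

φ(7) = 7 − 1 = 6.
φ(37) = 37 − 1 = 36.
φ(89^2) = 89^1·(89−1) = 89·88 = 7832.
φ(673) = 673 − 1 = 672.
Since φ is multiplicative, φ(1380685747) = 6 · 36 · 7832 · 672 = 1136830464.

1136830464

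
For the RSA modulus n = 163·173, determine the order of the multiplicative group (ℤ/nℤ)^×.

φ(163) = 163 − 1 = 162.
φ(173) = 173 − 1 = 172.
φ(28199) = 162 × 172 = 27864.

27864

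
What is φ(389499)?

Factor 389499: 389499 = 3 · 11**2 · 29 · 37.
φ(3) = 3 − 1 = 2.
φ(11^2) = 11^1·(11−1) = 11·10 = 110.
φ(29) = 29 − 1 = 28.
φ(37) = 37 − 1 = 36.
φ(389499) = 2 × 110 × 28 × 36 = 221760.

221760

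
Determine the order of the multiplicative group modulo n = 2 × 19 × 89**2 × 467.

φ(2) = 2 − 1 = 1.
φ(19) = 19 − 1 = 18.
φ(89^2) = 89^1·(89−1) = 89·88 = 7832.
φ(467) = 467 − 1 = 466.
φ(140566066) = 1 × 18 × 7832 × 466 = 65694816.

65694816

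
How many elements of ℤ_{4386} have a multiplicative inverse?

1344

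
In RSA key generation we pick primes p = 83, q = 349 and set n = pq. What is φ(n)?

28536

For distinct primes, φ(pq) = (p−1)(q−1) = 82 × 348 = 28536.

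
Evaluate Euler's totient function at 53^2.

φ(53^2) = 53^1·(53−1) = 53·52 = 2756.

2756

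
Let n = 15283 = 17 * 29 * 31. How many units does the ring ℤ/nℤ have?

13440

φ(15283) = 15283 · (1 − 1/17) · (1 − 1/29) · (1 − 1/31)
       = 15283 · 13440/15283 = 13440.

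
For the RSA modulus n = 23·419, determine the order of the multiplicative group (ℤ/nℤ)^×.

9196

φ(n) = (p − 1)(q − 1) = (23−1)(419−1) = 22·418 = 9196.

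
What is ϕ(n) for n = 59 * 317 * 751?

13746000

φ(59) = 59 − 1 = 58.
φ(317) = 317 − 1 = 316.
φ(751) = 751 − 1 = 750.
φ(14045953) = 58 × 316 × 750 = 13746000.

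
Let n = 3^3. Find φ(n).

18

φ(27) = 27 · (1 − 1/3)
       = 27 · 2/3 = 18.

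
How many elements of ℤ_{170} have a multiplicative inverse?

170 = 2 * 5 * 17.
φ(2) = 2 − 1 = 1.
φ(5) = 5 − 1 = 4.
φ(17) = 17 − 1 = 16.
φ(170) = 1 × 4 × 16 = 64.

64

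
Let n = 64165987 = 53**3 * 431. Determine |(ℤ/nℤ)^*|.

φ(64165987) = 64165987 · (1 − 1/53) · (1 − 1/431)
       = 64165987 · 22360/22843 = 62809240.

62809240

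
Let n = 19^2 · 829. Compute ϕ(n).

φ(19^2) = 19^1·(19−1) = 19·18 = 342.
φ(829) = 829 − 1 = 828.
Since φ is multiplicative, φ(299269) = 342 · 828 = 283176.

283176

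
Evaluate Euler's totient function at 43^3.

77658

φ(79507) = 79507 · (1 − 1/43)
       = 79507 · 42/43 = 77658.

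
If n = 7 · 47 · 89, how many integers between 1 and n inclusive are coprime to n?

φ(7) = 7 − 1 = 6.
φ(47) = 47 − 1 = 46.
φ(89) = 89 − 1 = 88.
Multiply: 6 · 46 · 88 = 24288.

24288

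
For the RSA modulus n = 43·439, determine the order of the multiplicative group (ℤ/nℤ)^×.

φ(43) = 43 − 1 = 42.
φ(439) = 439 − 1 = 438.
φ(18877) = 42 × 438 = 18396.

18396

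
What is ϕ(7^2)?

42

φ(49) = 49 · (1 − 1/7)
       = 49 · 6/7 = 42.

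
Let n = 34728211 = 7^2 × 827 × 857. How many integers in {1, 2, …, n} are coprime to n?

29696352

φ(7^2) = 7^1·(7−1) = 7·6 = 42.
φ(827) = 827 − 1 = 826.
φ(857) = 857 − 1 = 856.
Multiply: 42 · 826 · 856 = 29696352.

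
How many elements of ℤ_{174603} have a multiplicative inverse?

95040

Prime factorization: 174603 = 3 * 11**2 * 13 * 37.
φ(3) = 3 − 1 = 2.
φ(11^2) = 11^2 − 11^1 = 121 − 11 = 110.
φ(13) = 13 − 1 = 12.
φ(37) = 37 − 1 = 36.
Multiply: 2 · 110 · 12 · 36 = 95040.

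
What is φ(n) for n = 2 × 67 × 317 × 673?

14015232

φ(2) = 2 − 1 = 1.
φ(67) = 67 − 1 = 66.
φ(317) = 317 − 1 = 316.
φ(673) = 673 − 1 = 672.
Multiply: 1 · 66 · 316 · 672 = 14015232.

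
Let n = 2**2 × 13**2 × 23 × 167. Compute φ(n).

1139424

φ(2^2) = 2^1·(2−1) = 2·1 = 2.
φ(13^2) = 13^2 − 13^1 = 169 − 13 = 156.
φ(23) = 23 − 1 = 22.
φ(167) = 167 − 1 = 166.
φ(2596516) = 2 × 156 × 22 × 166 = 1139424.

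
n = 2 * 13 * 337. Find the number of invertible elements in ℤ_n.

φ(8762) = 8762 · (1 − 1/2) · (1 − 1/13) · (1 − 1/337)
       = 8762 · 4032/8762 = 4032.

4032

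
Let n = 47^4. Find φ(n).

φ(4879681) = 4879681 · (1 − 1/47)
       = 4879681 · 46/47 = 4775858.

4775858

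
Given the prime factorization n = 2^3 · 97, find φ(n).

384

φ(776) = 776 · (1 − 1/2) · (1 − 1/97)
       = 776 · 96/194 = 384.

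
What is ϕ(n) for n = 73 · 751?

54000

φ(73) = 73 − 1 = 72.
φ(751) = 751 − 1 = 750.
Multiply: 72 · 750 = 54000.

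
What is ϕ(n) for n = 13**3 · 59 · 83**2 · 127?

100869166944

φ(113407551569) = 113407551569 · (1 − 1/13) · (1 − 1/59) · (1 − 1/83) · (1 − 1/127)
       = 113407551569 · 7191072/8084947 = 100869166944.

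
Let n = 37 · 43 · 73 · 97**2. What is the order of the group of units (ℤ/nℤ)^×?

1013741568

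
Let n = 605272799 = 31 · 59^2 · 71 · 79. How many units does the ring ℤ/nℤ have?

φ(605272799) = 605272799 · (1 − 1/31) · (1 − 1/59) · (1 − 1/71) · (1 − 1/79)
       = 605272799 · 9500400/10258861 = 560523600.

560523600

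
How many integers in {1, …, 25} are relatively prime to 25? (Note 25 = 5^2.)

20

φ(5^2) = 5^1·(5−1) = 5·4 = 20.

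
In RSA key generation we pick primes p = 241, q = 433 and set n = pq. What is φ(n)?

φ(n) = (p − 1)(q − 1) = (241−1)(433−1) = 240·432 = 103680.

103680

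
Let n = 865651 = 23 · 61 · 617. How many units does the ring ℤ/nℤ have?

813120

φ(865651) = 865651 · (1 − 1/23) · (1 − 1/61) · (1 − 1/617)
       = 865651 · 813120/865651 = 813120.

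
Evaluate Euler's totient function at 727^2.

527802

φ(528529) = 528529 · (1 − 1/727)
       = 528529 · 726/727 = 527802.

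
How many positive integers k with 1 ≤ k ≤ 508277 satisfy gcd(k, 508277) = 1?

Prime factorization: 508277 = 7^2 × 11 × 23 × 41.
φ(508277) = 508277 · (1 − 1/7) · (1 − 1/11) · (1 − 1/23) · (1 − 1/41)
       = 508277 · 52800/72611 = 369600.

369600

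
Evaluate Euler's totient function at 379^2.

143262

φ(143641) = 143641 · (1 − 1/379)
       = 143641 · 378/379 = 143262.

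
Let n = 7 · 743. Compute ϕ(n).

4452

φ(5201) = 5201 · (1 − 1/7) · (1 − 1/743)
       = 5201 · 4452/5201 = 4452.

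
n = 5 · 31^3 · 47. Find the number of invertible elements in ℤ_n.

5304720

φ(7000885) = 7000885 · (1 − 1/5) · (1 − 1/31) · (1 − 1/47)
       = 7000885 · 5520/7285 = 5304720.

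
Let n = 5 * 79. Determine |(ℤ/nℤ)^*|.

φ(395) = 395 · (1 − 1/5) · (1 − 1/79)
       = 395 · 312/395 = 312.

312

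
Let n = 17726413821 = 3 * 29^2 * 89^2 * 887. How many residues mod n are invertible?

φ(17726413821) = 17726413821 · (1 − 1/3) · (1 − 1/29) · (1 − 1/89) · (1 − 1/887)
       = 17726413821 · 4366208/6868041 = 11269182848.

11269182848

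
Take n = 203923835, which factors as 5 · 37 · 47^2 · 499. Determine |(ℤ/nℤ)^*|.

155041344

φ(203923835) = 203923835 · (1 − 1/5) · (1 − 1/37) · (1 − 1/47) · (1 − 1/499)
       = 203923835 · 3298752/4338805 = 155041344.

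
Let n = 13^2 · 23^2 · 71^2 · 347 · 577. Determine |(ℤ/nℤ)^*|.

78186196408320

φ(13^2) = 13^1·(13−1) = 13·12 = 156.
φ(23^2) = 23^1·(23−1) = 23·22 = 506.
φ(71^2) = 71^2 − 71^1 = 5041 − 71 = 4970.
φ(347) = 347 − 1 = 346.
φ(577) = 577 − 1 = 576.
Multiply: 156 · 506 · 4970 · 346 · 576 = 78186196408320.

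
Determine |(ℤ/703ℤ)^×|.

648

703 = 19 * 37.
φ(19) = 19 − 1 = 18.
φ(37) = 37 − 1 = 36.
Multiply: 18 · 36 = 648.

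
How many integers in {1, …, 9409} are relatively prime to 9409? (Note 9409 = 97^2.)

9312

φ(9409) = 9409 · (1 − 1/97)
       = 9409 · 96/97 = 9312.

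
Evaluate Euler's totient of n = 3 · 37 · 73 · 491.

2540160

φ(3978573) = 3978573 · (1 − 1/3) · (1 − 1/37) · (1 − 1/73) · (1 − 1/491)
       = 3978573 · 2540160/3978573 = 2540160.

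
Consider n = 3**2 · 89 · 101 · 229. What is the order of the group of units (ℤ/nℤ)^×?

φ(3^2) = 3^2 − 3^1 = 9 − 3 = 6.
φ(89) = 89 − 1 = 88.
φ(101) = 101 − 1 = 100.
φ(229) = 229 − 1 = 228.
Multiply: 6 · 88 · 100 · 228 = 12038400.

12038400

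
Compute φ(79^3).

486798

φ(79^3) = 79^3 − 79^2 = 493039 − 6241 = 486798.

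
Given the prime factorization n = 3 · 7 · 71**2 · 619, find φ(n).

36857520

φ(65527959) = 65527959 · (1 − 1/3) · (1 − 1/7) · (1 − 1/71) · (1 − 1/619)
       = 65527959 · 519120/922929 = 36857520.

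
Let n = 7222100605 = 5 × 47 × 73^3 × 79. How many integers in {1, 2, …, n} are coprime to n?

5506690176

φ(5) = 5 − 1 = 4.
φ(47) = 47 − 1 = 46.
φ(73^3) = 73^2·(73−1) = 5329·72 = 383688.
φ(79) = 79 − 1 = 78.
Since φ is multiplicative, φ(7222100605) = 4 · 46 · 383688 · 78 = 5506690176.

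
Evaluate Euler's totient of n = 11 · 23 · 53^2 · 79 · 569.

φ(31945641827) = 31945641827 · (1 − 1/11) · (1 − 1/23) · (1 − 1/53) · (1 − 1/79) · (1 − 1/569)
       = 31945641827 · 506837760/602747959 = 26862401280.

26862401280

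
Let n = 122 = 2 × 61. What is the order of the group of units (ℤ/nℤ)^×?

60

φ(2) = 2 − 1 = 1.
φ(61) = 61 − 1 = 60.
Multiply: 1 · 60 = 60.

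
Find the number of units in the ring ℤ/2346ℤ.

704

2346 = 2 * 3 * 17 * 23.
φ(2346) = 2346 · (1 − 1/2) · (1 − 1/3) · (1 − 1/17) · (1 − 1/23)
       = 2346 · 704/2346 = 704.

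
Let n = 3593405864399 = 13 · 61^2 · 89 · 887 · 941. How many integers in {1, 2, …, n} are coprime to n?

3218893286400

φ(3593405864399) = 3593405864399 · (1 − 1/13) · (1 − 1/61) · (1 − 1/89) · (1 − 1/887) · (1 − 1/941)
       = 3593405864399 · 52768742400/58908292859 = 3218893286400.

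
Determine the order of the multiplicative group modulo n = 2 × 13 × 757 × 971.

8799840

φ(19111222) = 19111222 · (1 − 1/2) · (1 − 1/13) · (1 − 1/757) · (1 − 1/971)
       = 19111222 · 8799840/19111222 = 8799840.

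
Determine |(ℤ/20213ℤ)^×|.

Factor 20213: 20213 = 17 × 29 × 41.
φ(20213) = 20213 · (1 − 1/17) · (1 − 1/29) · (1 − 1/41)
       = 20213 · 17920/20213 = 17920.

17920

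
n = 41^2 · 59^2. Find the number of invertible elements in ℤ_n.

φ(41^2) = 41^1·(41−1) = 41·40 = 1640.
φ(59^2) = 59^1·(59−1) = 59·58 = 3422.
Since φ is multiplicative, φ(5851561) = 1640 · 3422 = 5612080.

5612080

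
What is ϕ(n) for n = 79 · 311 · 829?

20021040

φ(20367701) = 20367701 · (1 − 1/79) · (1 − 1/311) · (1 − 1/829)
       = 20367701 · 20021040/20367701 = 20021040.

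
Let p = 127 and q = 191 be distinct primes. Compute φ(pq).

23940

For distinct primes, φ(pq) = (p−1)(q−1) = 126 × 190 = 23940.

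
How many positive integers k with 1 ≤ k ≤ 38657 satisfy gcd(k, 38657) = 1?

35280

Factor 38657: 38657 = 29 · 31 · 43.
φ(29) = 29 − 1 = 28.
φ(31) = 31 − 1 = 30.
φ(43) = 43 − 1 = 42.
φ(38657) = 28 × 30 × 42 = 35280.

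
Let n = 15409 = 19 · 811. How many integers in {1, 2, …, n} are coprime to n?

φ(15409) = 15409 · (1 − 1/19) · (1 − 1/811)
       = 15409 · 14580/15409 = 14580.

14580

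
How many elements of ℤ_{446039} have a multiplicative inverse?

Factor 446039: 446039 = 11 · 23 · 41 · 43.
φ(446039) = 446039 · (1 − 1/11) · (1 − 1/23) · (1 − 1/41) · (1 − 1/43)
       = 446039 · 369600/446039 = 369600.

369600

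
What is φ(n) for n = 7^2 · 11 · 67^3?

124435080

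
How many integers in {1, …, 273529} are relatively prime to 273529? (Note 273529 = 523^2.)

273006

φ(523^2) = 523^2 − 523^1 = 273529 − 523 = 273006.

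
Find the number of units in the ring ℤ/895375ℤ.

604800

Factor 895375: 895375 = 5^3 · 13 · 19 · 29.
φ(895375) = 895375 · (1 − 1/5) · (1 − 1/13) · (1 − 1/19) · (1 − 1/29)
       = 895375 · 24192/35815 = 604800.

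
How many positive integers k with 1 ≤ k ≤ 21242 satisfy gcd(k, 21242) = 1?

Factor 21242: 21242 = 2 · 13 · 19 · 43.
φ(2) = 2 − 1 = 1.
φ(13) = 13 − 1 = 12.
φ(19) = 19 − 1 = 18.
φ(43) = 43 − 1 = 42.
Multiply: 1 · 12 · 18 · 42 = 9072.

9072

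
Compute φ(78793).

60480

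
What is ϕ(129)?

84

First factor: 129 = 3 · 43.
φ(129) = 129 · (1 − 1/3) · (1 − 1/43)
       = 129 · 84/129 = 84.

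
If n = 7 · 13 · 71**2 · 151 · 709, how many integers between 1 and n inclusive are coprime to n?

38002608000

φ(7) = 7 − 1 = 6.
φ(13) = 13 − 1 = 12.
φ(71^2) = 71^1·(71−1) = 71·70 = 4970.
φ(151) = 151 − 1 = 150.
φ(709) = 709 − 1 = 708.
Multiply: 6 · 12 · 4970 · 150 · 708 = 38002608000.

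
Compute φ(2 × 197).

196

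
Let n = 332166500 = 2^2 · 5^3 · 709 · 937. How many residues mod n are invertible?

132537600

φ(2^2) = 2^2 − 2^1 = 4 − 2 = 2.
φ(5^3) = 5^3 − 5^2 = 125 − 25 = 100.
φ(709) = 709 − 1 = 708.
φ(937) = 937 − 1 = 936.
φ(332166500) = 2 × 100 × 708 × 936 = 132537600.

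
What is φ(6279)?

Factor 6279: 6279 = 3 × 7 × 13 × 23.
φ(3) = 3 − 1 = 2.
φ(7) = 7 − 1 = 6.
φ(13) = 13 − 1 = 12.
φ(23) = 23 − 1 = 22.
φ(6279) = 2 × 6 × 12 × 22 = 3168.

3168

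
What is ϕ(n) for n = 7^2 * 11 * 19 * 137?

1028160

φ(1403017) = 1403017 · (1 − 1/7) · (1 − 1/11) · (1 − 1/19) · (1 − 1/137)
       = 1403017 · 146880/200431 = 1028160.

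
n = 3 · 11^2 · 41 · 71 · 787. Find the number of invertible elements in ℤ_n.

484176000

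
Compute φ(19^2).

342

φ(361) = 361 · (1 − 1/19)
       = 361 · 18/19 = 342.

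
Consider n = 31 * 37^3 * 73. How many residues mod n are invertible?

106453440

φ(114627739) = 114627739 · (1 − 1/31) · (1 − 1/37) · (1 − 1/73)
       = 114627739 · 77760/83731 = 106453440.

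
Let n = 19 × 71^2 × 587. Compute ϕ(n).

52423560

φ(56222273) = 56222273 · (1 − 1/19) · (1 − 1/71) · (1 − 1/587)
       = 56222273 · 738360/791863 = 52423560.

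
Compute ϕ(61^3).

223260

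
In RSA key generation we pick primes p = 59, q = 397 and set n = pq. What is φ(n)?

22968

φ(n) = (p − 1)(q − 1) = (59−1)(397−1) = 58·396 = 22968.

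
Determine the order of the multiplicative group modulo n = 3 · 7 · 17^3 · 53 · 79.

225059328

φ(3) = 3 − 1 = 2.
φ(7) = 7 − 1 = 6.
φ(17^3) = 17^2·(17−1) = 289·16 = 4624.
φ(53) = 53 − 1 = 52.
φ(79) = 79 − 1 = 78.
φ(431985351) = 2 × 6 × 4624 × 52 × 78 = 225059328.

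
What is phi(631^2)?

397530

φ(631^2) = 631^1·(631−1) = 631·630 = 397530.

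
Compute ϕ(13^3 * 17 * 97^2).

302155776

φ(351416741) = 351416741 · (1 − 1/13) · (1 − 1/17) · (1 − 1/97)
       = 351416741 · 18432/21437 = 302155776.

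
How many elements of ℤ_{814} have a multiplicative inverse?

First factor: 814 = 2 · 11 · 37.
φ(2) = 2 − 1 = 1.
φ(11) = 11 − 1 = 10.
φ(37) = 37 − 1 = 36.
Multiply: 1 · 10 · 36 = 360.

360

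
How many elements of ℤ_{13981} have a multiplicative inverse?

Factor 13981: 13981 = 11 · 31 · 41.
φ(13981) = 13981 · (1 − 1/11) · (1 − 1/31) · (1 − 1/41)
       = 13981 · 12000/13981 = 12000.

12000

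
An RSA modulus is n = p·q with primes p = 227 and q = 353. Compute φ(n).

79552

φ(n) = (p − 1)(q − 1) = (227−1)(353−1) = 226·352 = 79552.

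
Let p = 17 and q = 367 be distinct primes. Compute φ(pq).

5856

For distinct primes, φ(pq) = (p−1)(q−1) = 16 × 366 = 5856.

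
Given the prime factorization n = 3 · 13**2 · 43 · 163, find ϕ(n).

φ(3) = 3 − 1 = 2.
φ(13^2) = 13^1·(13−1) = 13·12 = 156.
φ(43) = 43 − 1 = 42.
φ(163) = 163 − 1 = 162.
Since φ is multiplicative, φ(3553563) = 2 · 156 · 42 · 162 = 2122848.

2122848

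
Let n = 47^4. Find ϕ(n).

4775858

φ(47^4) = 47^3·(47−1) = 103823·46 = 4775858.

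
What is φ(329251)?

Factor 329251: 329251 = 13 * 19 * 31 * 43.
φ(13) = 13 − 1 = 12.
φ(19) = 19 − 1 = 18.
φ(31) = 31 − 1 = 30.
φ(43) = 43 − 1 = 42.
Multiply: 12 · 18 · 30 · 42 = 272160.

272160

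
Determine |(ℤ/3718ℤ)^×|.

Factor 3718: 3718 = 2 × 11 × 13^2.
φ(3718) = 3718 · (1 − 1/2) · (1 − 1/11) · (1 − 1/13)
       = 3718 · 120/286 = 1560.

1560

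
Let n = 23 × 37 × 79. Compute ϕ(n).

φ(23) = 23 − 1 = 22.
φ(37) = 37 − 1 = 36.
φ(79) = 79 − 1 = 78.
Multiply: 22 · 36 · 78 = 61776.

61776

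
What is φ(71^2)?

φ(71^2) = 71^2 − 71^1 = 5041 − 71 = 4970.

4970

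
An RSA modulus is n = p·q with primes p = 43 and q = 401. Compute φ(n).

For distinct primes, φ(pq) = (p−1)(q−1) = 42 × 400 = 16800.

16800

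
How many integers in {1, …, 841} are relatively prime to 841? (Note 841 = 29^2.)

812

φ(29^2) = 29^2 − 29^1 = 841 − 29 = 812.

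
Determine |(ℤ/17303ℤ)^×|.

14520

Factor 17303: 17303 = 11^3 * 13.
φ(17303) = 17303 · (1 − 1/11) · (1 − 1/13)
       = 17303 · 120/143 = 14520.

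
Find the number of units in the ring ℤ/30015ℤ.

Factor 30015: 30015 = 3**2 · 5 · 23 · 29.
φ(30015) = 30015 · (1 − 1/3) · (1 − 1/5) · (1 − 1/23) · (1 − 1/29)
       = 30015 · 4928/10005 = 14784.

14784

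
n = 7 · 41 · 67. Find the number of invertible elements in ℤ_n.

φ(7) = 7 − 1 = 6.
φ(41) = 41 − 1 = 40.
φ(67) = 67 − 1 = 66.
φ(19229) = 6 × 40 × 66 = 15840.

15840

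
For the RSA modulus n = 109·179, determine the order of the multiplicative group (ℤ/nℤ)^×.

19224

φ(19511) = 19511 · (1 − 1/109) · (1 − 1/179)
       = 19511 · 19224/19511 = 19224.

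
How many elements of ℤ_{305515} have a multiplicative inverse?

197568

First factor: 305515 = 5 * 7^2 * 29 * 43.
φ(5) = 5 − 1 = 4.
φ(7^2) = 7^2 − 7^1 = 49 − 7 = 42.
φ(29) = 29 − 1 = 28.
φ(43) = 43 − 1 = 42.
Multiply: 4 · 42 · 28 · 42 = 197568.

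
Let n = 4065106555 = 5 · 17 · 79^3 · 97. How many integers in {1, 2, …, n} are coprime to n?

φ(5) = 5 − 1 = 4.
φ(17) = 17 − 1 = 16.
φ(79^3) = 79^3 − 79^2 = 493039 − 6241 = 486798.
φ(97) = 97 − 1 = 96.
Since φ is multiplicative, φ(4065106555) = 4 · 16 · 486798 · 96 = 2990886912.

2990886912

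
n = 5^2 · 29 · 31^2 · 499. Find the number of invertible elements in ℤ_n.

φ(347665775) = 347665775 · (1 − 1/5) · (1 − 1/29) · (1 − 1/31) · (1 − 1/499)
       = 347665775 · 1673280/2243005 = 259358400.

259358400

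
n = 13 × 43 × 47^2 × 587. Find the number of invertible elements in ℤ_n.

638533728

φ(13) = 13 − 1 = 12.
φ(43) = 43 − 1 = 42.
φ(47^2) = 47^2 − 47^1 = 2209 − 47 = 2162.
φ(587) = 587 − 1 = 586.
Since φ is multiplicative, φ(724845797) = 12 · 42 · 2162 · 586 = 638533728.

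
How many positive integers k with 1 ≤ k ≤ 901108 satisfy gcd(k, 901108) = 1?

393120

Factor 901108: 901108 = 2**2 · 13**2 · 31 · 43.
φ(901108) = 901108 · (1 − 1/2) · (1 − 1/13) · (1 − 1/31) · (1 − 1/43)
       = 901108 · 15120/34658 = 393120.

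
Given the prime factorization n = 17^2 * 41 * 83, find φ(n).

φ(983467) = 983467 · (1 − 1/17) · (1 − 1/41) · (1 − 1/83)
       = 983467 · 52480/57851 = 892160.

892160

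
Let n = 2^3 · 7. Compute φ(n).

24

φ(56) = 56 · (1 − 1/2) · (1 − 1/7)
       = 56 · 6/14 = 24.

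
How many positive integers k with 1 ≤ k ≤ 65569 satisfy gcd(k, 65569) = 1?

Prime factorization: 65569 = 7 · 17 · 19 · 29.
φ(65569) = 65569 · (1 − 1/7) · (1 − 1/17) · (1 − 1/19) · (1 − 1/29)
       = 65569 · 48384/65569 = 48384.

48384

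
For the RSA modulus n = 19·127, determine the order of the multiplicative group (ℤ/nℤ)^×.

φ(2413) = 2413 · (1 − 1/19) · (1 − 1/127)
       = 2413 · 2268/2413 = 2268.

2268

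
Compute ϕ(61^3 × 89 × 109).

φ(61^3) = 61^3 − 61^2 = 226981 − 3721 = 223260.
φ(89) = 89 − 1 = 88.
φ(109) = 109 − 1 = 108.
Since φ is multiplicative, φ(2201942681) = 223260 · 88 · 108 = 2121863040.

2121863040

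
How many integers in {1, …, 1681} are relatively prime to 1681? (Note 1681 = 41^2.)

φ(41^2) = 41^1·(41−1) = 41·40 = 1640.

1640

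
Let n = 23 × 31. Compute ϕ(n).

φ(23) = 23 − 1 = 22.
φ(31) = 31 − 1 = 30.
Since φ is multiplicative, φ(713) = 22 · 30 = 660.

660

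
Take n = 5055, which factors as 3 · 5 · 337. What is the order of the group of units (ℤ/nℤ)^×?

2688

φ(5055) = 5055 · (1 − 1/3) · (1 − 1/5) · (1 − 1/337)
       = 5055 · 2688/5055 = 2688.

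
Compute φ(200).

80

Factor 200: 200 = 2^3 × 5^2.
φ(200) = 200 · (1 − 1/2) · (1 − 1/5)
       = 200 · 4/10 = 80.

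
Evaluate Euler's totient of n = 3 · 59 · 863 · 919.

φ(3) = 3 − 1 = 2.
φ(59) = 59 − 1 = 58.
φ(863) = 863 − 1 = 862.
φ(919) = 919 − 1 = 918.
φ(140378169) = 2 × 58 × 862 × 918 = 91792656.

91792656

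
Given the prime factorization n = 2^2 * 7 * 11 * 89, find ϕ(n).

φ(2^2) = 2^1·(2−1) = 2·1 = 2.
φ(7) = 7 − 1 = 6.
φ(11) = 11 − 1 = 10.
φ(89) = 89 − 1 = 88.
Since φ is multiplicative, φ(27412) = 2 · 6 · 10 · 88 = 10560.

10560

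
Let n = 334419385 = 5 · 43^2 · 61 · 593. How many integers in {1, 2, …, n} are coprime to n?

φ(5) = 5 − 1 = 4.
φ(43^2) = 43^1·(43−1) = 43·42 = 1806.
φ(61) = 61 − 1 = 60.
φ(593) = 593 − 1 = 592.
φ(334419385) = 4 × 1806 × 60 × 592 = 256596480.

256596480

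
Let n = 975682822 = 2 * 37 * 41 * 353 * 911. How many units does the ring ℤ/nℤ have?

461260800

φ(975682822) = 975682822 · (1 − 1/2) · (1 − 1/37) · (1 − 1/41) · (1 − 1/353) · (1 − 1/911)
       = 975682822 · 461260800/975682822 = 461260800.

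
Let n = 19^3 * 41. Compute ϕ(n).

φ(19^3) = 19^2·(19−1) = 361·18 = 6498.
φ(41) = 41 − 1 = 40.
φ(281219) = 6498 × 40 = 259920.

259920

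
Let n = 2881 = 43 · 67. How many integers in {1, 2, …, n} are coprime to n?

2772

φ(43) = 43 − 1 = 42.
φ(67) = 67 − 1 = 66.
φ(2881) = 42 × 66 = 2772.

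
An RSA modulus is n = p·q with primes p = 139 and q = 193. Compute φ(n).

For distinct primes, φ(pq) = (p−1)(q−1) = 138 × 192 = 26496.

26496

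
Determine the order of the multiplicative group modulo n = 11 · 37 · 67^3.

φ(122410541) = 122410541 · (1 − 1/11) · (1 − 1/37) · (1 − 1/67)
       = 122410541 · 23760/27269 = 106658640.

106658640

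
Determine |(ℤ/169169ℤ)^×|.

Factor 169169: 169169 = 7 × 11 × 13^3.
φ(169169) = 169169 · (1 − 1/7) · (1 − 1/11) · (1 − 1/13)
       = 169169 · 720/1001 = 121680.

121680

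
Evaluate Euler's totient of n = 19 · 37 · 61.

φ(42883) = 42883 · (1 − 1/19) · (1 − 1/37) · (1 − 1/61)
       = 42883 · 38880/42883 = 38880.

38880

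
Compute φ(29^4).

682892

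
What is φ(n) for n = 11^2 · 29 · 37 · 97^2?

φ(11^2) = 11^1·(11−1) = 11·10 = 110.
φ(29) = 29 − 1 = 28.
φ(37) = 37 − 1 = 36.
φ(97^2) = 97^1·(97−1) = 97·96 = 9312.
φ(1221598697) = 110 × 28 × 36 × 9312 = 1032514560.

1032514560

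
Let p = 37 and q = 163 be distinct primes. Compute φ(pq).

5832

For distinct primes, φ(pq) = (p−1)(q−1) = 36 × 162 = 5832.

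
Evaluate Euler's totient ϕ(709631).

584064

First factor: 709631 = 13^3 × 17 × 19.
φ(709631) = 709631 · (1 − 1/13) · (1 − 1/17) · (1 − 1/19)
       = 709631 · 3456/4199 = 584064.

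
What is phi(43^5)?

φ(43^5) = 43^5 − 43^4 = 147008443 − 3418801 = 143589642.

143589642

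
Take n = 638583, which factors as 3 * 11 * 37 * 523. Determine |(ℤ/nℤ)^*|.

375840

φ(638583) = 638583 · (1 − 1/3) · (1 − 1/11) · (1 − 1/37) · (1 − 1/523)
       = 638583 · 375840/638583 = 375840.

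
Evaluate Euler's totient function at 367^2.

134322

φ(134689) = 134689 · (1 − 1/367)
       = 134689 · 366/367 = 134322.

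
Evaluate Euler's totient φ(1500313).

First factor: 1500313 = 23 · 37 · 41 · 43.
φ(1500313) = 1500313 · (1 − 1/23) · (1 − 1/37) · (1 − 1/41) · (1 − 1/43)
       = 1500313 · 1330560/1500313 = 1330560.

1330560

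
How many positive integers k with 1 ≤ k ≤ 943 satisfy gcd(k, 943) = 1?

First factor: 943 = 23 × 41.
φ(23) = 23 − 1 = 22.
φ(41) = 41 − 1 = 40.
φ(943) = 22 × 40 = 880.

880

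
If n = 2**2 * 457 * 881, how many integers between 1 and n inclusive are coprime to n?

φ(1610468) = 1610468 · (1 − 1/2) · (1 − 1/457) · (1 − 1/881)
       = 1610468 · 401280/805234 = 802560.

802560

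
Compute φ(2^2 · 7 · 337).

4032

φ(9436) = 9436 · (1 − 1/2) · (1 − 1/7) · (1 − 1/337)
       = 9436 · 2016/4718 = 4032.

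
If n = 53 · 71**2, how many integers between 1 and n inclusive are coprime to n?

φ(53) = 53 − 1 = 52.
φ(71^2) = 71^2 − 71^1 = 5041 − 71 = 4970.
Since φ is multiplicative, φ(267173) = 52 · 4970 = 258440.

258440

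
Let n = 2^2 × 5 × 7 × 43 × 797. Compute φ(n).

1604736

φ(2^2) = 2^2 − 2^1 = 4 − 2 = 2.
φ(5) = 5 − 1 = 4.
φ(7) = 7 − 1 = 6.
φ(43) = 43 − 1 = 42.
φ(797) = 797 − 1 = 796.
Since φ is multiplicative, φ(4797940) = 2 · 4 · 6 · 42 · 796 = 1604736.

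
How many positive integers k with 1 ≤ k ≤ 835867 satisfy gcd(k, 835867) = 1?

Factor 835867: 835867 = 19 * 29 * 37 * 41.
φ(19) = 19 − 1 = 18.
φ(29) = 29 − 1 = 28.
φ(37) = 37 − 1 = 36.
φ(41) = 41 − 1 = 40.
Since φ is multiplicative, φ(835867) = 18 · 28 · 36 · 40 = 725760.

725760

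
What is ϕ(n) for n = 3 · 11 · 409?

8160

φ(13497) = 13497 · (1 − 1/3) · (1 − 1/11) · (1 − 1/409)
       = 13497 · 8160/13497 = 8160.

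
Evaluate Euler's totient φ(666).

Prime factorization: 666 = 2 * 3**2 * 37.
φ(666) = 666 · (1 − 1/2) · (1 − 1/3) · (1 − 1/37)
       = 666 · 72/222 = 216.

216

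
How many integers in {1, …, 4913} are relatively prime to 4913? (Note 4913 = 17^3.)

4624

φ(17^3) = 17^2·(17−1) = 289·16 = 4624.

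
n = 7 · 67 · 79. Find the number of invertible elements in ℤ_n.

φ(7) = 7 − 1 = 6.
φ(67) = 67 − 1 = 66.
φ(79) = 79 − 1 = 78.
Multiply: 6 · 66 · 78 = 30888.

30888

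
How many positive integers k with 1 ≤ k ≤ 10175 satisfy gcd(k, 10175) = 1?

7200

First factor: 10175 = 5^2 · 11 · 37.
φ(10175) = 10175 · (1 − 1/5) · (1 − 1/11) · (1 − 1/37)
       = 10175 · 1440/2035 = 7200.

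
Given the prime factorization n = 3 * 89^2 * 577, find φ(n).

9022464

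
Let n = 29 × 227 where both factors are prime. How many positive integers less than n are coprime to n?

6328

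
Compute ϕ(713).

713 = 23 × 31.
φ(23) = 23 − 1 = 22.
φ(31) = 31 − 1 = 30.
Multiply: 22 · 30 = 660.

660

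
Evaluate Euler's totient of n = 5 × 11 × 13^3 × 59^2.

277592640

φ(5) = 5 − 1 = 4.
φ(11) = 11 − 1 = 10.
φ(13^3) = 13^2·(13−1) = 169·12 = 2028.
φ(59^2) = 59^1·(59−1) = 59·58 = 3422.
Since φ is multiplicative, φ(420626635) = 4 · 10 · 2028 · 3422 = 277592640.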